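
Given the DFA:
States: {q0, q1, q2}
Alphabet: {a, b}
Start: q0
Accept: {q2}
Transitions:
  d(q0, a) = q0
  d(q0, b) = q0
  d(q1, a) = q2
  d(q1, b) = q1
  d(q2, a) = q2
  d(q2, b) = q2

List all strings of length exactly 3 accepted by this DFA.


All strings of length 3: 8 total
Accepted: 0

None


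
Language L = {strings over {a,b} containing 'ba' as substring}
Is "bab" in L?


'ba' occurs at index 0

Yes, "bab" is in L


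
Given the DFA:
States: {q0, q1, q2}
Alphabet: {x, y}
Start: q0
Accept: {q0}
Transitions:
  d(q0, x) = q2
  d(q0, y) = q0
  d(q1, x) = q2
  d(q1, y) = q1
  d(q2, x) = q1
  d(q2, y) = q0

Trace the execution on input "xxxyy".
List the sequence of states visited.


Input: xxxyy
d(q0, x) = q2
d(q2, x) = q1
d(q1, x) = q2
d(q2, y) = q0
d(q0, y) = q0


q0 -> q2 -> q1 -> q2 -> q0 -> q0


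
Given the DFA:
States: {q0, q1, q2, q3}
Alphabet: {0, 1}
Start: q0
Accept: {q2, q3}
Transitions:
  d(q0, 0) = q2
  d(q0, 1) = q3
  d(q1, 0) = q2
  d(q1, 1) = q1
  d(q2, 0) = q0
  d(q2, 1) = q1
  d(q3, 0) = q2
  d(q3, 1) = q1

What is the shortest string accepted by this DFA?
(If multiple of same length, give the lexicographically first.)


BFS by string length (lex-first path to each state shown):
  len 0: q0<-""
  len 1: q2<-"0", q3<-"1"
Found accept state at length 1.

"0"


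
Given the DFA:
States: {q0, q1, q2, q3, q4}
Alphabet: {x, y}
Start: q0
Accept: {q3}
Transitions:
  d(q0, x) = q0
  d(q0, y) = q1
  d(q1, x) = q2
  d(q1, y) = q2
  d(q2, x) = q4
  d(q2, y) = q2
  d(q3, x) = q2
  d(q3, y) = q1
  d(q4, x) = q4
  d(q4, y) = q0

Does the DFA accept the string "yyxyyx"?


Trace: q0 -> q1 -> q2 -> q4 -> q0 -> q1 -> q2
Final state: q2
Accept states: {q3}

No, rejected (final state q2 is not an accept state)


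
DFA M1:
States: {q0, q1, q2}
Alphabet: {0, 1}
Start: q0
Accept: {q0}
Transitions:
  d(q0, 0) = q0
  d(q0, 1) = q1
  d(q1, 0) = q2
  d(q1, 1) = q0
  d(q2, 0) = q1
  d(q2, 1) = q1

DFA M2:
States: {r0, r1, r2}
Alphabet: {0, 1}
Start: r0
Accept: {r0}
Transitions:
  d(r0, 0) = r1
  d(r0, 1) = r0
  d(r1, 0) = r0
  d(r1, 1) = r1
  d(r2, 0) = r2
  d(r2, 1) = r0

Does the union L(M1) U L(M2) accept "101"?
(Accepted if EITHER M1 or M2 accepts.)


M1: final=q1 accepted=False
M2: final=r1 accepted=False

No, union rejects (neither accepts)


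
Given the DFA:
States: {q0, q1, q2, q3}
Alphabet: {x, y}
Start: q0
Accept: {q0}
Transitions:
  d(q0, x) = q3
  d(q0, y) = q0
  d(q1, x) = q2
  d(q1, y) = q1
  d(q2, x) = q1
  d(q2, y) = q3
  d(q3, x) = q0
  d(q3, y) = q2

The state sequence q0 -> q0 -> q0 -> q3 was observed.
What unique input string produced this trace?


Trace back each transition to find the symbol:
  q0 --[y]--> q0
  q0 --[y]--> q0
  q0 --[x]--> q3

"yyx"


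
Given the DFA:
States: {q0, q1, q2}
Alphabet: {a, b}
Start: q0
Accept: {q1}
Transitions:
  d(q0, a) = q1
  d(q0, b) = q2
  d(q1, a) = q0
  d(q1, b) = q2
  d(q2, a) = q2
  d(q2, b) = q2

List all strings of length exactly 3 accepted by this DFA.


All strings of length 3: 8 total
Accepted: 1

"aaa"


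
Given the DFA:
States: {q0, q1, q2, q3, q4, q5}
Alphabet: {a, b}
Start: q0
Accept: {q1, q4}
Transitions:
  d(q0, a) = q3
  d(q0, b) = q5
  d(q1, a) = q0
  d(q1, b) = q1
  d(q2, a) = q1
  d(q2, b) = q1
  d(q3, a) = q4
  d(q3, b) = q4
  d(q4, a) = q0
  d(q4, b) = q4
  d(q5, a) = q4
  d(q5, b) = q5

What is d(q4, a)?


Looking up transition d(q4, a)

q0


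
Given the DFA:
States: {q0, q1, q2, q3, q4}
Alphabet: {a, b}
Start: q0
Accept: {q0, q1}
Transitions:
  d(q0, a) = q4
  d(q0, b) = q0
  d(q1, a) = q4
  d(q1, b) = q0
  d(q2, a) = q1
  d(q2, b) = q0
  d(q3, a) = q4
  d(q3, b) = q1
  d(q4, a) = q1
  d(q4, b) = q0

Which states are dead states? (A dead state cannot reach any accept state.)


Forward reachability from each state:
  q0 -> reaches accept state q0 (live)
  q1 -> reaches accept state q0 (live)
  q2 -> reaches accept state q0 (live)
  q3 -> reaches accept state q0 (live)
  q4 -> reaches accept state q0 (live)

None (all states can reach an accept state)


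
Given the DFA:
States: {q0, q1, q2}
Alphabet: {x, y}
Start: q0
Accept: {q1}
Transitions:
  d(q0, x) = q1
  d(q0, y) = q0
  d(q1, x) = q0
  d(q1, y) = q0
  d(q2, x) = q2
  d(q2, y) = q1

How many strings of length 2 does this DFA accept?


Enumerating all length-2 strings:
  "xx" -> q0 [reject]
  "xy" -> q0 [reject]
  "yx" -> q1 [accept]
  "yy" -> q0 [reject]

1 out of 4


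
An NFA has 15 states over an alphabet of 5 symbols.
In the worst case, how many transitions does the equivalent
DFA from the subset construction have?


Subset construction: one DFA state per subset of NFA states = 2^15 = 32768 states.
Each DFA state has 5 outgoing transitions: 32768 * 5 = 163840

163840


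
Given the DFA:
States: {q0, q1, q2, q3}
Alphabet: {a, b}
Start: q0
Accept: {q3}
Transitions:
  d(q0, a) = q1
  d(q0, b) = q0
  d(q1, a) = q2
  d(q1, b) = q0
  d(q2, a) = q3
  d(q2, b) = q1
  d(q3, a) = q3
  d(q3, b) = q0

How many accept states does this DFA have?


Accept states listed: {q3}
Counting: q3(1)

1


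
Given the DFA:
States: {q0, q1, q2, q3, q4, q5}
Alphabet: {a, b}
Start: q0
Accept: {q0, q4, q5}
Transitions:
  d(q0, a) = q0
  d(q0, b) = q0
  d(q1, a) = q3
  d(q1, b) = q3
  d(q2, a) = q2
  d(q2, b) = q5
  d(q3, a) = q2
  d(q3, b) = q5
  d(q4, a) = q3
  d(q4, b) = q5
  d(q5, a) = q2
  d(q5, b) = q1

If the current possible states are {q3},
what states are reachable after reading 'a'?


Apply transition on 'a' from each current state:
  d(q3, a) = q2

{q2}


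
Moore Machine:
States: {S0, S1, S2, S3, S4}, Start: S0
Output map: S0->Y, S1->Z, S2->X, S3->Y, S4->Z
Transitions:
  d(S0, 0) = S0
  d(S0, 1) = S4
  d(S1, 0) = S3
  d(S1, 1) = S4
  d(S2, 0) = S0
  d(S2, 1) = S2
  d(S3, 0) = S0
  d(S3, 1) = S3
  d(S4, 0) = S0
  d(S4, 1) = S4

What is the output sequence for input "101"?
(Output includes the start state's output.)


Start: S0 (output Y)
  --1--> S4 (output Z)
  --0--> S0 (output Y)
  --1--> S4 (output Z)

"YZYZ"


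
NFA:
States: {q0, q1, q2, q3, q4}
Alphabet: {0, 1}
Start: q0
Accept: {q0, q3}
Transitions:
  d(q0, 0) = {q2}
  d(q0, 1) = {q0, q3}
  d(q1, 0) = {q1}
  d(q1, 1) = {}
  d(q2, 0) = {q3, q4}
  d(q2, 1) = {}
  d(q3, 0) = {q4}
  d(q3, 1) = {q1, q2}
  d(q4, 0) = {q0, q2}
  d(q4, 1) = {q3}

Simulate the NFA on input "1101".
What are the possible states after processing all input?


Start: {q0}
  --1--> {q0, q3}
  --1--> {q0, q1, q2, q3}
  --0--> {q1, q2, q3, q4}
  --1--> {q1, q2, q3}

{q1, q2, q3}


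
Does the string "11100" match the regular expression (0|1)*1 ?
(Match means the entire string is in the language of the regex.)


|string| = 5; first = '1'; last = '0'

No, "11100" does not match (0|1)*1


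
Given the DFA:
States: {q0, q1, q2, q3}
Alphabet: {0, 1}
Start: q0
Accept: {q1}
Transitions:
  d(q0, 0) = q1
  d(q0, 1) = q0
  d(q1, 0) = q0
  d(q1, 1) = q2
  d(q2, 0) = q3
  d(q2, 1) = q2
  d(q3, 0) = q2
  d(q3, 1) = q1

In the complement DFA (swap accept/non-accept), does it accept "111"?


Trace: q0 -> q0 -> q0 -> q0
Final: q0
Original accept: {q1}
Complement: q0 is not in original accept

Yes, complement accepts (original rejects)


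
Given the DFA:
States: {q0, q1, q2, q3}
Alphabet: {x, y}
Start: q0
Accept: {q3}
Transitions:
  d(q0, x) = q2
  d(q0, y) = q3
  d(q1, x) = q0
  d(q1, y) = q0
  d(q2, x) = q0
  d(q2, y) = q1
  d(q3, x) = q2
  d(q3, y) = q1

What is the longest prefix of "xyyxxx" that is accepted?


Run the DFA, marking each prefix where the state is accepting:
  "" -> q0 [reject]
  "x" -> q2 [reject]
  "xy" -> q1 [reject]
  "xyy" -> q0 [reject]
  "xyyx" -> q2 [reject]
  "xyyxx" -> q0 [reject]
  "xyyxxx" -> q2 [reject]

No prefix is accepted


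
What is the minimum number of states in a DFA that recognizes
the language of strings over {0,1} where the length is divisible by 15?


States track (length) mod 15.
Need 15 states: one per remainder 0..14; accept = remainder 0.

15


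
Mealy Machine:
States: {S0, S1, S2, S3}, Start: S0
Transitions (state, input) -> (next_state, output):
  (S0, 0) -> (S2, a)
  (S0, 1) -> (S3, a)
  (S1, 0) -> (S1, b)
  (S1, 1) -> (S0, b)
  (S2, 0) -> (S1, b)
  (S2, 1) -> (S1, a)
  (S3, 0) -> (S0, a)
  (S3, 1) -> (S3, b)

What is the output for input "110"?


Step-by-step:
  (S0, 1) -> (S3, a)
  (S3, 1) -> (S3, b)
  (S3, 0) -> (S0, a)

"aba"


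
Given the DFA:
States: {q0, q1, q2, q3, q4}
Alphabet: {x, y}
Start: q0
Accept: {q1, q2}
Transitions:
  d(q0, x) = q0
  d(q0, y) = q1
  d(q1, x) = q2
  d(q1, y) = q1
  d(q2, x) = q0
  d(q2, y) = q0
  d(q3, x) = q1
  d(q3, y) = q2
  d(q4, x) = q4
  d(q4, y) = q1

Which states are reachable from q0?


BFS from q0:
  layer 0: {q0}
  layer 1: {q1}
  layer 2: {q2}

{q0, q1, q2}


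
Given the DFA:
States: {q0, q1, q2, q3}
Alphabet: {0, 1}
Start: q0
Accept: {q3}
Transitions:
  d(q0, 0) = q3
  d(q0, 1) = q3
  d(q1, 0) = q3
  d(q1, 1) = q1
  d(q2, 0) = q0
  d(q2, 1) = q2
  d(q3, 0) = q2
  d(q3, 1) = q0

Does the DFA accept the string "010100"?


Trace: q0 -> q3 -> q0 -> q3 -> q0 -> q3 -> q2
Final state: q2
Accept states: {q3}

No, rejected (final state q2 is not an accept state)


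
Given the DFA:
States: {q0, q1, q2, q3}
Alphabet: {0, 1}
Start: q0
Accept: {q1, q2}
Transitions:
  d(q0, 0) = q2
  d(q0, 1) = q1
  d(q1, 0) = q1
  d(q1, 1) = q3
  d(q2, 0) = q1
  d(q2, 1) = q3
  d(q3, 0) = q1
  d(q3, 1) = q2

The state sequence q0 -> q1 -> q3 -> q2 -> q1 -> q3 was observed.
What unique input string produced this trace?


Trace back each transition to find the symbol:
  q0 --[1]--> q1
  q1 --[1]--> q3
  q3 --[1]--> q2
  q2 --[0]--> q1
  q1 --[1]--> q3

"11101"


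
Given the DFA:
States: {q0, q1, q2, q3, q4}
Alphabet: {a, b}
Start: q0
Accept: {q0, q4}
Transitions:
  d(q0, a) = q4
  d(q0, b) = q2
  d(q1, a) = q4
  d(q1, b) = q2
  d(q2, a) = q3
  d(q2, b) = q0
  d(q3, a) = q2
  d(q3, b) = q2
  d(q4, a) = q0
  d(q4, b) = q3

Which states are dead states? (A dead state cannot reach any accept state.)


Forward reachability from each state:
  q0 -> reaches accept state q0 (live)
  q1 -> reaches accept state q0 (live)
  q2 -> reaches accept state q0 (live)
  q3 -> reaches accept state q0 (live)
  q4 -> reaches accept state q0 (live)

None (all states can reach an accept state)


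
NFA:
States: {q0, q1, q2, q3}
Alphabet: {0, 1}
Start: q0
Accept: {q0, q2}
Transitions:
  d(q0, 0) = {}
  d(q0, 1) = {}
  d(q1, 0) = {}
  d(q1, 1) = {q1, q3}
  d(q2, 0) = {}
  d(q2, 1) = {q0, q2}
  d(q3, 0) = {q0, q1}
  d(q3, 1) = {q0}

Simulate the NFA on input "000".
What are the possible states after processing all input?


Start: {q0}
  --0--> {}
  --0--> {}
  --0--> {}

{} (empty set, no valid transitions)


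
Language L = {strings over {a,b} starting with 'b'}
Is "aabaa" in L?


first symbol = 'a'

No, "aabaa" is not in L


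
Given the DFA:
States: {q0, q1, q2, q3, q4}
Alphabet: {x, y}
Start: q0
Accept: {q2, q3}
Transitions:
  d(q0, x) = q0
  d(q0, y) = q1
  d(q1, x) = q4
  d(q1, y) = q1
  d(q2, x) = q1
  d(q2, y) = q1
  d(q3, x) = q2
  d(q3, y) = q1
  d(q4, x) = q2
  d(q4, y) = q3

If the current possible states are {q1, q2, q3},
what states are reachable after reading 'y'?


Apply transition on 'y' from each current state:
  d(q1, y) = q1
  d(q2, y) = q1
  d(q3, y) = q1

{q1}


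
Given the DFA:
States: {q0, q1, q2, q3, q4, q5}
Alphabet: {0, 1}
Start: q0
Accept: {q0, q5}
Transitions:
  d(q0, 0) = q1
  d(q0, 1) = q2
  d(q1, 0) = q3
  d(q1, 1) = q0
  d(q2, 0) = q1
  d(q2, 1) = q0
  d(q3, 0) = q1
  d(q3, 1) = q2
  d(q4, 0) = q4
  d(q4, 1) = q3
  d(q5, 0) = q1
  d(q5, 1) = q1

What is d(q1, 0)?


Looking up transition d(q1, 0)

q3


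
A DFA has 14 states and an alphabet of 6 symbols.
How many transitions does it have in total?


Each state has exactly one transition per symbol.
14 * 6 = 84

84


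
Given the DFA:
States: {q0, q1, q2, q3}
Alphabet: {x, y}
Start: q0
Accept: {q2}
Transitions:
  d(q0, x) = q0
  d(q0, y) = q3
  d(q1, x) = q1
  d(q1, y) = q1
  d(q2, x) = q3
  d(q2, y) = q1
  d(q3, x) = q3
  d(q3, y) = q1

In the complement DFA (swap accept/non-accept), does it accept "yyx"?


Trace: q0 -> q3 -> q1 -> q1
Final: q1
Original accept: {q2}
Complement: q1 is not in original accept

Yes, complement accepts (original rejects)


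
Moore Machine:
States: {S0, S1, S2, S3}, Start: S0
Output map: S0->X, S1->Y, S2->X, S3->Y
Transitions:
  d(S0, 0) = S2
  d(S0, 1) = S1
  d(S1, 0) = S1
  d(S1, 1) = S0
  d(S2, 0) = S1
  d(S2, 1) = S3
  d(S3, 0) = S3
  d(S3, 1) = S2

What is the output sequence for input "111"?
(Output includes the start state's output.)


Start: S0 (output X)
  --1--> S1 (output Y)
  --1--> S0 (output X)
  --1--> S1 (output Y)

"XYXY"


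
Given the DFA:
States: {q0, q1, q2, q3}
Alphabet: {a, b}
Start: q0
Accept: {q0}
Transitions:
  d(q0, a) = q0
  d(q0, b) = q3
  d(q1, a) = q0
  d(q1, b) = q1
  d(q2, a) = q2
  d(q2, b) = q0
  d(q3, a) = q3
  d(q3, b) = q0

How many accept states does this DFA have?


Accept states listed: {q0}
Counting: q0(1)

1


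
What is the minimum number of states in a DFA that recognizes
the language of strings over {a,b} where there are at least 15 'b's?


States: count = 0, 1, ..., 14, and a final '>= 15' state.
Total: 15 + 1 = 16. Accept = '>= 15' state.

16


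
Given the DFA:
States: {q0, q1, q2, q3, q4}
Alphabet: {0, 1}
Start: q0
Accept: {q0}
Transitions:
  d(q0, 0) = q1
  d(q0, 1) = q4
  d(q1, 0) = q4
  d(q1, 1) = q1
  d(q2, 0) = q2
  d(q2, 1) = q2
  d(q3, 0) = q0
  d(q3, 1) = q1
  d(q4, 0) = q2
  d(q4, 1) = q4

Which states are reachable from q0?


BFS from q0:
  layer 0: {q0}
  layer 1: {q1, q4}
  layer 2: {q2}

{q0, q1, q2, q4}


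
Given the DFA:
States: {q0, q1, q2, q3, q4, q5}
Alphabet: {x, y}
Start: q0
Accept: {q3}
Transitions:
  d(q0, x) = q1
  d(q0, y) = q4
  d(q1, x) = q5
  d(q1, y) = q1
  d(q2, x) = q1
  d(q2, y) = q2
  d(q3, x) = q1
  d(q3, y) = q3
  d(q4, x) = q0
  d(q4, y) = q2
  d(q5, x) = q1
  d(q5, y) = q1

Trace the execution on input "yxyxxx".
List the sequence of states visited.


Input: yxyxxx
d(q0, y) = q4
d(q4, x) = q0
d(q0, y) = q4
d(q4, x) = q0
d(q0, x) = q1
d(q1, x) = q5


q0 -> q4 -> q0 -> q4 -> q0 -> q1 -> q5


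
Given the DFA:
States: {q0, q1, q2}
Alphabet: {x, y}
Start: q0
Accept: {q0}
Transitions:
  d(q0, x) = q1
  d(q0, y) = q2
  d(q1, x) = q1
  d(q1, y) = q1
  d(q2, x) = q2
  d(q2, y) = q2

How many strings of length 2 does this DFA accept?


Enumerating all length-2 strings:
  "xx" -> q1 [reject]
  "xy" -> q1 [reject]
  "yx" -> q2 [reject]
  "yy" -> q2 [reject]

0 out of 4


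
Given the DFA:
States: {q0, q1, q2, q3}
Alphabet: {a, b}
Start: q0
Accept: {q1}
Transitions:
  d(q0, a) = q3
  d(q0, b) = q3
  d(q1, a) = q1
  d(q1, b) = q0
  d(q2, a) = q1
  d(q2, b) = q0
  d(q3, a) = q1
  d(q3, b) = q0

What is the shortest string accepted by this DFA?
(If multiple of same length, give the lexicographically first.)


BFS by string length (lex-first path to each state shown):
  len 0: q0<-""
  len 1: q3<-"a"
  len 2: q0<-"ab", q1<-"aa"
Found accept state at length 2.

"aa"


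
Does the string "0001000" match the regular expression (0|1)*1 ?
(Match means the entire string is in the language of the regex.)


|string| = 7; first = '0'; last = '0'

No, "0001000" does not match (0|1)*1


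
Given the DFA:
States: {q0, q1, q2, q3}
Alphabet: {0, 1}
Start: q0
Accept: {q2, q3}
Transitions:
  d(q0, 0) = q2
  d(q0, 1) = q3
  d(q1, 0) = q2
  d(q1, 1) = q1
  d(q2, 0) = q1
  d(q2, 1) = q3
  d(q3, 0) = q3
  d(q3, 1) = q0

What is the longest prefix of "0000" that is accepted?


Run the DFA, marking each prefix where the state is accepting:
  "" -> q0 [reject]
  "0" -> q2 [accept]
  "00" -> q1 [reject]
  "000" -> q2 [accept]
  "0000" -> q1 [reject]

"000"


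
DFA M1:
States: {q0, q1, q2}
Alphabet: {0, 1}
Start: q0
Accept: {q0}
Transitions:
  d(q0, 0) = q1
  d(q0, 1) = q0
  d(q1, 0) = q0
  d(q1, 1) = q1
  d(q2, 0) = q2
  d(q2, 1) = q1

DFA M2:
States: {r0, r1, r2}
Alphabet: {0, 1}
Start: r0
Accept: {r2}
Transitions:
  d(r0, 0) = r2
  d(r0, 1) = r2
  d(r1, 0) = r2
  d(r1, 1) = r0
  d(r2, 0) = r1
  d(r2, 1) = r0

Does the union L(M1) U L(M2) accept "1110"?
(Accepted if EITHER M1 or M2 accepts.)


M1: final=q1 accepted=False
M2: final=r1 accepted=False

No, union rejects (neither accepts)


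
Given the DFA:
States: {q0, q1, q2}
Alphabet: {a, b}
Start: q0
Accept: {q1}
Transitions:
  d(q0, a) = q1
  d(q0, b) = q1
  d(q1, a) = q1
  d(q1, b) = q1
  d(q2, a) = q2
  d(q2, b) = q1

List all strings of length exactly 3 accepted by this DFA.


All strings of length 3: 8 total
Accepted: 8

"aaa", "aab", "aba", "abb", "baa", "bab", "bba", "bbb"


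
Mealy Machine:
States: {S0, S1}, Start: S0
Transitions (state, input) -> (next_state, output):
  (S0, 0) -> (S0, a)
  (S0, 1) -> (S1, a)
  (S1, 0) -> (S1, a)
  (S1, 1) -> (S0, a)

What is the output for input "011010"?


Step-by-step:
  (S0, 0) -> (S0, a)
  (S0, 1) -> (S1, a)
  (S1, 1) -> (S0, a)
  (S0, 0) -> (S0, a)
  (S0, 1) -> (S1, a)
  (S1, 0) -> (S1, a)

"aaaaaa"


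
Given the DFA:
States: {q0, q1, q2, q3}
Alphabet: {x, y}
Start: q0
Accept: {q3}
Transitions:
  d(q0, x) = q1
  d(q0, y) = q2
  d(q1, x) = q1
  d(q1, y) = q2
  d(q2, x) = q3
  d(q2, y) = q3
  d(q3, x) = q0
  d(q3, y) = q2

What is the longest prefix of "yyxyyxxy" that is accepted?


Run the DFA, marking each prefix where the state is accepting:
  "" -> q0 [reject]
  "y" -> q2 [reject]
  "yy" -> q3 [accept]
  "yyx" -> q0 [reject]
  "yyxy" -> q2 [reject]
  "yyxyy" -> q3 [accept]
  "yyxyyx" -> q0 [reject]
  "yyxyyxx" -> q1 [reject]
  "yyxyyxxy" -> q2 [reject]

"yyxyy"


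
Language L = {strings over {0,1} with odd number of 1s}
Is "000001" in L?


count('1') = 1; 1 mod 2 = 1

Yes, "000001" is in L


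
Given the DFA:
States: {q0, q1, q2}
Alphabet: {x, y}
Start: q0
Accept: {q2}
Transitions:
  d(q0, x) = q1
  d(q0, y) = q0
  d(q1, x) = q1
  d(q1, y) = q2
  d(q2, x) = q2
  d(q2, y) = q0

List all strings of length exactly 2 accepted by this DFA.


All strings of length 2: 4 total
Accepted: 1

"xy"


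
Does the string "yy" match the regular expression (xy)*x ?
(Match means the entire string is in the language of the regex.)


|string| = 2; first = 'y'; last = 'y'

No, "yy" does not match (xy)*x


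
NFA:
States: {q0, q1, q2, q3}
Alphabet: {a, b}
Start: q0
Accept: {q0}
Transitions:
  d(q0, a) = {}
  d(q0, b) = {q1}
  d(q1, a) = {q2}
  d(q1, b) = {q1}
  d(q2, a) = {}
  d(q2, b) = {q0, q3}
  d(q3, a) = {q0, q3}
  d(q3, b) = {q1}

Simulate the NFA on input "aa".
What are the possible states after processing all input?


Start: {q0}
  --a--> {}
  --a--> {}

{} (empty set, no valid transitions)


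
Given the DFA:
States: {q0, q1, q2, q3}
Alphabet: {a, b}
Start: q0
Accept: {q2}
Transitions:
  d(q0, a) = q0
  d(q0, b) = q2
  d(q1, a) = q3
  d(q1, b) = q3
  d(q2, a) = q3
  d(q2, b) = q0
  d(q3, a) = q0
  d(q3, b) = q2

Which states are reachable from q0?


BFS from q0:
  layer 0: {q0}
  layer 1: {q2}
  layer 2: {q3}

{q0, q2, q3}


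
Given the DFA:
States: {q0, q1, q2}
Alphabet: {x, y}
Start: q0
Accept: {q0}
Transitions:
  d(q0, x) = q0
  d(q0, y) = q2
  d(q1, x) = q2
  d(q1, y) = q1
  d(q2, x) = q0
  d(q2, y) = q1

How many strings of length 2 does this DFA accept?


Enumerating all length-2 strings:
  "xx" -> q0 [accept]
  "xy" -> q2 [reject]
  "yx" -> q0 [accept]
  "yy" -> q1 [reject]

2 out of 4


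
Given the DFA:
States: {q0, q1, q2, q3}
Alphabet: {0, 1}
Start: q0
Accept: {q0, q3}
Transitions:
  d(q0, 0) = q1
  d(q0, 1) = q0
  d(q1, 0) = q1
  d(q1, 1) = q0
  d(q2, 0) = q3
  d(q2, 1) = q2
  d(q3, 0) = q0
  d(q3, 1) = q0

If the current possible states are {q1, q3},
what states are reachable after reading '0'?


Apply transition on '0' from each current state:
  d(q1, 0) = q1
  d(q3, 0) = q0

{q0, q1}


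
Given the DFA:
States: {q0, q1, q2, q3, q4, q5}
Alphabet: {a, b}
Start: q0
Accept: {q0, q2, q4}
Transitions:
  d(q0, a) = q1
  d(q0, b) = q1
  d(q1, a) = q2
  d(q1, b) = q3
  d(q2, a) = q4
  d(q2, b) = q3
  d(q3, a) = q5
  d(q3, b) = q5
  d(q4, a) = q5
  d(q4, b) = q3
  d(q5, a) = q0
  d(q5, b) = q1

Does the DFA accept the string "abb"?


Trace: q0 -> q1 -> q3 -> q5
Final state: q5
Accept states: {q0, q2, q4}

No, rejected (final state q5 is not an accept state)


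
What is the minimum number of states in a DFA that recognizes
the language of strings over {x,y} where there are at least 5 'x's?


States: count = 0, 1, ..., 4, and a final '>= 5' state.
Total: 5 + 1 = 6. Accept = '>= 5' state.

6


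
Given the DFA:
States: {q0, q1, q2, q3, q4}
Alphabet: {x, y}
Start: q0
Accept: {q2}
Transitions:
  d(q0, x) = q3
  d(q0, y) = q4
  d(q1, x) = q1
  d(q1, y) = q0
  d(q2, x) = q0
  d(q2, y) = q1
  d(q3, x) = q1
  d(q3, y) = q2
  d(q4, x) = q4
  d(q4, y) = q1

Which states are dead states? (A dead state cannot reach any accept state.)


Forward reachability from each state:
  q0 -> reaches accept state q2 (live)
  q1 -> reaches accept state q2 (live)
  q2 -> reaches accept state q2 (live)
  q3 -> reaches accept state q2 (live)
  q4 -> reaches accept state q2 (live)

None (all states can reach an accept state)


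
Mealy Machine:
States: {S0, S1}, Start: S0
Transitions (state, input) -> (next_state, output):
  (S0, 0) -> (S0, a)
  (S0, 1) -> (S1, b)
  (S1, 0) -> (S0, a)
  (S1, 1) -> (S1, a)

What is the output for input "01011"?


Step-by-step:
  (S0, 0) -> (S0, a)
  (S0, 1) -> (S1, b)
  (S1, 0) -> (S0, a)
  (S0, 1) -> (S1, b)
  (S1, 1) -> (S1, a)

"ababa"


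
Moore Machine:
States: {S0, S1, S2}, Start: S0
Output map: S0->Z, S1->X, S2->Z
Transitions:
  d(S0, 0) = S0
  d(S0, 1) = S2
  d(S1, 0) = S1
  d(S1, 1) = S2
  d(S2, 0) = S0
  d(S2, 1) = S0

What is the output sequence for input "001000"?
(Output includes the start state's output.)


Start: S0 (output Z)
  --0--> S0 (output Z)
  --0--> S0 (output Z)
  --1--> S2 (output Z)
  --0--> S0 (output Z)
  --0--> S0 (output Z)
  --0--> S0 (output Z)

"ZZZZZZZ"


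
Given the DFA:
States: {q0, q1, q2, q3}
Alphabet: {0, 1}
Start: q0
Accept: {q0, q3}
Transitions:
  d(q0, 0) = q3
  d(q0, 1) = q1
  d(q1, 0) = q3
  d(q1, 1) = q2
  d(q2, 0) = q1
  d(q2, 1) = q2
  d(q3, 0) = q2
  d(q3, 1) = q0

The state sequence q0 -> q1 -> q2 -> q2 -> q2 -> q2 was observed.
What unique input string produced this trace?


Trace back each transition to find the symbol:
  q0 --[1]--> q1
  q1 --[1]--> q2
  q2 --[1]--> q2
  q2 --[1]--> q2
  q2 --[1]--> q2

"11111"


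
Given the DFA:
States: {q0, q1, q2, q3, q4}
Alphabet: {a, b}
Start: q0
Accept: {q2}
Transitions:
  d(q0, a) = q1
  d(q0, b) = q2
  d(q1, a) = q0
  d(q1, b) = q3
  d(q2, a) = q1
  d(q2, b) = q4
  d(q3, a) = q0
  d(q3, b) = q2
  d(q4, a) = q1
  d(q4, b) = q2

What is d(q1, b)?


Looking up transition d(q1, b)

q3


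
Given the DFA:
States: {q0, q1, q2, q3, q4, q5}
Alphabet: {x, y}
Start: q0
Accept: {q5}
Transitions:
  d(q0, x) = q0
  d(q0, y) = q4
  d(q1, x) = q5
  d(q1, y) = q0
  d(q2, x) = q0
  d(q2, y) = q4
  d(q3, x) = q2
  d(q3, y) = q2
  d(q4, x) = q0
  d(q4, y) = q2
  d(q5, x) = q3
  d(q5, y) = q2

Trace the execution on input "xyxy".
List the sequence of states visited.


Input: xyxy
d(q0, x) = q0
d(q0, y) = q4
d(q4, x) = q0
d(q0, y) = q4


q0 -> q0 -> q4 -> q0 -> q4


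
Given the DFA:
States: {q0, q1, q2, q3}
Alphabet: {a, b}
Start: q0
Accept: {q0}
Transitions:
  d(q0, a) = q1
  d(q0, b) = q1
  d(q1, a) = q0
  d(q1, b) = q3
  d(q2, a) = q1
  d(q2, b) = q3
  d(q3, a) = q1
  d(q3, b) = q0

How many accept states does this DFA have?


Accept states listed: {q0}
Counting: q0(1)

1


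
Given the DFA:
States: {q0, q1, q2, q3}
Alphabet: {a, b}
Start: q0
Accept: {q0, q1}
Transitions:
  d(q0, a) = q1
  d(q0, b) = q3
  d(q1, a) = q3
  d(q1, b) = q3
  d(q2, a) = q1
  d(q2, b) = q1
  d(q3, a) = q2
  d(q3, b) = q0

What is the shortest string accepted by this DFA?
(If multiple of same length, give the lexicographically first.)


BFS by string length (lex-first path to each state shown):
  len 0: q0<-""
Found accept state at length 0.

"" (empty string)


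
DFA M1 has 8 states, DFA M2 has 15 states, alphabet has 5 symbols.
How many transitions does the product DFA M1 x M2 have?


Product DFA has 8 * 15 = 120 states.
Each has 5 transitions: 120 * 5 = 600

600


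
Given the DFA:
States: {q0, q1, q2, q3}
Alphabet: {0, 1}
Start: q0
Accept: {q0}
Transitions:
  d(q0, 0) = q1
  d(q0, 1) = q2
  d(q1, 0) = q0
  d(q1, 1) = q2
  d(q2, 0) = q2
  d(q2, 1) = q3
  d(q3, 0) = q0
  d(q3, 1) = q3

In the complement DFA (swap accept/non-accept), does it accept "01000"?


Trace: q0 -> q1 -> q2 -> q2 -> q2 -> q2
Final: q2
Original accept: {q0}
Complement: q2 is not in original accept

Yes, complement accepts (original rejects)


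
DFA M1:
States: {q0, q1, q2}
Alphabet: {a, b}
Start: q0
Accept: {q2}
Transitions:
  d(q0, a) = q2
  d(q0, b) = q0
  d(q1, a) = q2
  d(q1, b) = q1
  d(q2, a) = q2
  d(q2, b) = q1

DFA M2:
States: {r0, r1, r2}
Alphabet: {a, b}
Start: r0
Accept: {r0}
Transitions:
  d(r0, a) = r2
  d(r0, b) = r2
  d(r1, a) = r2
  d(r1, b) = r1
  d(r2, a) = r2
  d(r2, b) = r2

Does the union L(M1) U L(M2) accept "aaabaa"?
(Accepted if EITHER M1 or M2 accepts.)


M1: final=q2 accepted=True
M2: final=r2 accepted=False

Yes, union accepts


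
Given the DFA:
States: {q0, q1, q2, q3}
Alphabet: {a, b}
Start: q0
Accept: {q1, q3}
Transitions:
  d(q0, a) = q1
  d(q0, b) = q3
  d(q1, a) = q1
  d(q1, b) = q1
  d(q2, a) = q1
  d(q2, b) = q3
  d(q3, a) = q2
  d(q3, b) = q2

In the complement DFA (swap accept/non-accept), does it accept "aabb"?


Trace: q0 -> q1 -> q1 -> q1 -> q1
Final: q1
Original accept: {q1, q3}
Complement: q1 is in original accept

No, complement rejects (original accepts)


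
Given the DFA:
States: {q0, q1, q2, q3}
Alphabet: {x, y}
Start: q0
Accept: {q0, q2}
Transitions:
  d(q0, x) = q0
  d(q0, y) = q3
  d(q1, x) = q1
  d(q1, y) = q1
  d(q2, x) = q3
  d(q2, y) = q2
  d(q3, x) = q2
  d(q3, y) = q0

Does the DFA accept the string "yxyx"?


Trace: q0 -> q3 -> q2 -> q2 -> q3
Final state: q3
Accept states: {q0, q2}

No, rejected (final state q3 is not an accept state)


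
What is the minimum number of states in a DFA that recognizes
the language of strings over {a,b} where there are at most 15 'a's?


States: count = 0, 1, ..., 15 (all accepting; 16 states), plus a dead state for count > 15.
Total: 16 + 1 = 17.

17


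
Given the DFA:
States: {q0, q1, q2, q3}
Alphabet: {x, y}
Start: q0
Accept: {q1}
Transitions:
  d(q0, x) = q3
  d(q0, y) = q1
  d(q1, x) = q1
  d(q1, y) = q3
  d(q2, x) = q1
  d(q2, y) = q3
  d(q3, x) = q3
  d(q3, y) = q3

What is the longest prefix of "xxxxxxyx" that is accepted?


Run the DFA, marking each prefix where the state is accepting:
  "" -> q0 [reject]
  "x" -> q3 [reject]
  "xx" -> q3 [reject]
  "xxx" -> q3 [reject]
  "xxxx" -> q3 [reject]
  "xxxxx" -> q3 [reject]
  "xxxxxx" -> q3 [reject]
  "xxxxxxy" -> q3 [reject]
  "xxxxxxyx" -> q3 [reject]

No prefix is accepted


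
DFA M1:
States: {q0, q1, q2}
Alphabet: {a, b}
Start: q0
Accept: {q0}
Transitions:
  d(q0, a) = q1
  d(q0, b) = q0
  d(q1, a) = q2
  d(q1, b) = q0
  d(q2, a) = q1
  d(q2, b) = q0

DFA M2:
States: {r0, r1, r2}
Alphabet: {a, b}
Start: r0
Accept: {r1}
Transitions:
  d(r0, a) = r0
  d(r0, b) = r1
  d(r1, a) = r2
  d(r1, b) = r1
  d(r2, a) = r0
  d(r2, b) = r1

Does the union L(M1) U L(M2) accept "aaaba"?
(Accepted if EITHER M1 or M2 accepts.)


M1: final=q1 accepted=False
M2: final=r2 accepted=False

No, union rejects (neither accepts)


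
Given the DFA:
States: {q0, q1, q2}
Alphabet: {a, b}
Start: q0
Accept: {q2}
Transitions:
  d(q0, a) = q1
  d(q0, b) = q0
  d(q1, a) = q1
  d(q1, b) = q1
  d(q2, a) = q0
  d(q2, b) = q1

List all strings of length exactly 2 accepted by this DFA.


All strings of length 2: 4 total
Accepted: 0

None


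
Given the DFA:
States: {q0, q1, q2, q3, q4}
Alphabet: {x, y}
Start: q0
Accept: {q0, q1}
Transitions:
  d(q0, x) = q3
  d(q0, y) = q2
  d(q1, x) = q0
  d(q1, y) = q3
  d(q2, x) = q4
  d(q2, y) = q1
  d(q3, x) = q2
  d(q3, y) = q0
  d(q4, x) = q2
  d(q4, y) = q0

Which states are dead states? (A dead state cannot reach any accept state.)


Forward reachability from each state:
  q0 -> reaches accept state q0 (live)
  q1 -> reaches accept state q0 (live)
  q2 -> reaches accept state q0 (live)
  q3 -> reaches accept state q0 (live)
  q4 -> reaches accept state q0 (live)

None (all states can reach an accept state)


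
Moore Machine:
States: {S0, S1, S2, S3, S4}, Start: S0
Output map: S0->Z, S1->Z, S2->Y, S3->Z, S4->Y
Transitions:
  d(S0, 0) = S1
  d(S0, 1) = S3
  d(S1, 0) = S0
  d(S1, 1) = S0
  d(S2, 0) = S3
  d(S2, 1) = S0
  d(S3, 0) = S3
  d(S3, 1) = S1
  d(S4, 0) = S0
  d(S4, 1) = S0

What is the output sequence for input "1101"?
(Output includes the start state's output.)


Start: S0 (output Z)
  --1--> S3 (output Z)
  --1--> S1 (output Z)
  --0--> S0 (output Z)
  --1--> S3 (output Z)

"ZZZZZ"


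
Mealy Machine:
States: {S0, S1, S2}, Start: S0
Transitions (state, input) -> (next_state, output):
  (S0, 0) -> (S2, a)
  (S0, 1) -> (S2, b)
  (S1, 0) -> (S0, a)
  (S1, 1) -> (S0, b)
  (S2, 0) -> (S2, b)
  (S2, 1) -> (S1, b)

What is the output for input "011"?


Step-by-step:
  (S0, 0) -> (S2, a)
  (S2, 1) -> (S1, b)
  (S1, 1) -> (S0, b)

"abb"


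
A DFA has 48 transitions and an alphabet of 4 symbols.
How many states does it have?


Each state has exactly one transition per symbol.
states = transitions / |alphabet| = 48 / 4 = 12

12


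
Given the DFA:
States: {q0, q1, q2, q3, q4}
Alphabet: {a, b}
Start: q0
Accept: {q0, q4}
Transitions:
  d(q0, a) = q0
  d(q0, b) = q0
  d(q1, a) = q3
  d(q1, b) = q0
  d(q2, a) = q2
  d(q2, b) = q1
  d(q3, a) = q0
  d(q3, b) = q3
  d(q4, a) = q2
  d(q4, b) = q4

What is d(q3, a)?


Looking up transition d(q3, a)

q0


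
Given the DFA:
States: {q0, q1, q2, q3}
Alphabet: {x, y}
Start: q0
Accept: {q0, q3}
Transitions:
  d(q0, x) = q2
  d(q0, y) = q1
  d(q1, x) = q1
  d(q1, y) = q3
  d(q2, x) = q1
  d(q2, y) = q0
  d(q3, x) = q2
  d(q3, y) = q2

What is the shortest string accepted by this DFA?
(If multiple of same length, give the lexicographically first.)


BFS by string length (lex-first path to each state shown):
  len 0: q0<-""
Found accept state at length 0.

"" (empty string)


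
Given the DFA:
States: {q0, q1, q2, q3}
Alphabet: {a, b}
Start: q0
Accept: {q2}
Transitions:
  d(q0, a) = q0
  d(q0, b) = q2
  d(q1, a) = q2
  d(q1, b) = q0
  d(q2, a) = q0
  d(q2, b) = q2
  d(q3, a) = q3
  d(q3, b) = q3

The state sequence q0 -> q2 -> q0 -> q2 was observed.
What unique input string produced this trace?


Trace back each transition to find the symbol:
  q0 --[b]--> q2
  q2 --[a]--> q0
  q0 --[b]--> q2

"bab"


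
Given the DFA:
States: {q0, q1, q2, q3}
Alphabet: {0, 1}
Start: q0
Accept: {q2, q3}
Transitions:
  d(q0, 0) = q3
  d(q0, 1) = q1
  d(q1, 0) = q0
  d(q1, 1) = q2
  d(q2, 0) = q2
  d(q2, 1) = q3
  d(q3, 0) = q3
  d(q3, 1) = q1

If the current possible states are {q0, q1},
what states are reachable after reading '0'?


Apply transition on '0' from each current state:
  d(q0, 0) = q3
  d(q1, 0) = q0

{q0, q3}


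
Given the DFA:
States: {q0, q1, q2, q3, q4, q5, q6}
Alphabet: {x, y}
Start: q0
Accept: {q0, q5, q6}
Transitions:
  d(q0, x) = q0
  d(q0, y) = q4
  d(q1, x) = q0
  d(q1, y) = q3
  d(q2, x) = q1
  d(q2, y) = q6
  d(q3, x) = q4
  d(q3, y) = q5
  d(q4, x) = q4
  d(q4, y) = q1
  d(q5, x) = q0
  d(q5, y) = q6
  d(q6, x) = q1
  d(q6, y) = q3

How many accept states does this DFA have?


Accept states listed: {q0, q5, q6}
Counting: q0(1) q5(2) q6(3)

3


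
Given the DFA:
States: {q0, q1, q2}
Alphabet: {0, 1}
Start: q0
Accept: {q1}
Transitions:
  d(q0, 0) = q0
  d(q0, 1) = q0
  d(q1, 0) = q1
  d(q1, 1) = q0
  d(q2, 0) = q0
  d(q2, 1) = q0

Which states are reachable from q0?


BFS from q0:
  layer 0: {q0}

{q0}


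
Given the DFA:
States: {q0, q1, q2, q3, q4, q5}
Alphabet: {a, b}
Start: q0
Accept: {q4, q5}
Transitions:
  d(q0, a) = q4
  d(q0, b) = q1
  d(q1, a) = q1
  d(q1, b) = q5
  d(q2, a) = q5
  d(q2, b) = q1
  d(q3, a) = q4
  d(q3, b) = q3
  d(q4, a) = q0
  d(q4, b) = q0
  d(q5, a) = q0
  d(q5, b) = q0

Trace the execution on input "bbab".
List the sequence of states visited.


Input: bbab
d(q0, b) = q1
d(q1, b) = q5
d(q5, a) = q0
d(q0, b) = q1


q0 -> q1 -> q5 -> q0 -> q1


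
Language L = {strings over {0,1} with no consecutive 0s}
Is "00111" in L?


'00' occurs at index 0

No, "00111" is not in L


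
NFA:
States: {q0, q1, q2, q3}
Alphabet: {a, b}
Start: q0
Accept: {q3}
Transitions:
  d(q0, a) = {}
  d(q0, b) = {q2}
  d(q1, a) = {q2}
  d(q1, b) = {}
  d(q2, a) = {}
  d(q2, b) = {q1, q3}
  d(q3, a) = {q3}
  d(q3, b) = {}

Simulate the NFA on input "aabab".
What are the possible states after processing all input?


Start: {q0}
  --a--> {}
  --a--> {}
  --b--> {}
  --a--> {}
  --b--> {}

{} (empty set, no valid transitions)


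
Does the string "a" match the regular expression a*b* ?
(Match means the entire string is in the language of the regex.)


|string| = 1; first = 'a'; last = 'a'

Yes, "a" matches a*b*


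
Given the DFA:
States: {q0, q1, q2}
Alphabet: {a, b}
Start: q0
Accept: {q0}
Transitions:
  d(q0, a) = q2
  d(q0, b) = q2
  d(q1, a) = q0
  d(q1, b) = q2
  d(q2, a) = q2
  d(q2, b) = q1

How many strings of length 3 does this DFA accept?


Enumerating all length-3 strings:
  "aaa" -> q2 [reject]
  "aab" -> q1 [reject]
  "aba" -> q0 [accept]
  "abb" -> q2 [reject]
  "baa" -> q2 [reject]
  "bab" -> q1 [reject]
  "bba" -> q0 [accept]
  "bbb" -> q2 [reject]

2 out of 8


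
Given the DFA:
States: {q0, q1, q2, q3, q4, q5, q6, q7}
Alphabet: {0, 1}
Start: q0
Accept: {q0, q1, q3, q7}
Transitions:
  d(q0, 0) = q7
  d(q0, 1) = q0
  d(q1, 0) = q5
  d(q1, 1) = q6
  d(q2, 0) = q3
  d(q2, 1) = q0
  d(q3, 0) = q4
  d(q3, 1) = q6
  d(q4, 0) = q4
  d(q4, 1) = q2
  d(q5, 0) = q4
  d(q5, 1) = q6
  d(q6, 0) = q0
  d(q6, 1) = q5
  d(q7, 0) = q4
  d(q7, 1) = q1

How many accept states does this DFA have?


Accept states listed: {q0, q1, q3, q7}
Counting: q0(1) q1(2) q3(3) q7(4)

4


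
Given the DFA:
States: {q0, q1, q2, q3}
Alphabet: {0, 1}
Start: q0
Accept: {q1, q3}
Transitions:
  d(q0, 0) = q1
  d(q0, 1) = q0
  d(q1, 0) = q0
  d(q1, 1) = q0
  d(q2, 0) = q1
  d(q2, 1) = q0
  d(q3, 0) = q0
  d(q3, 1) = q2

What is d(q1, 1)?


Looking up transition d(q1, 1)

q0


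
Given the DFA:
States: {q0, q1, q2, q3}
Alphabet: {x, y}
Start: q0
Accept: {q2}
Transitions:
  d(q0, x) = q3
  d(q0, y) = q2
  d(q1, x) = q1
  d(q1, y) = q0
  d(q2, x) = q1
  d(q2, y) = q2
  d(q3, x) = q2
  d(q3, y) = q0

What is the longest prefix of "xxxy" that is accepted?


Run the DFA, marking each prefix where the state is accepting:
  "" -> q0 [reject]
  "x" -> q3 [reject]
  "xx" -> q2 [accept]
  "xxx" -> q1 [reject]
  "xxxy" -> q0 [reject]

"xx"


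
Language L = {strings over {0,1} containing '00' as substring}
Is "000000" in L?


'00' occurs at index 0

Yes, "000000" is in L


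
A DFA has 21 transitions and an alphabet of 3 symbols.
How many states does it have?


Each state has exactly one transition per symbol.
states = transitions / |alphabet| = 21 / 3 = 7

7


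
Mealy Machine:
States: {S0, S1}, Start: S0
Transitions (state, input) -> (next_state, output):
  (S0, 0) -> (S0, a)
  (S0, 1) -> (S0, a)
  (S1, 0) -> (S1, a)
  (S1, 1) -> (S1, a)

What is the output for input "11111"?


Step-by-step:
  (S0, 1) -> (S0, a)
  (S0, 1) -> (S0, a)
  (S0, 1) -> (S0, a)
  (S0, 1) -> (S0, a)
  (S0, 1) -> (S0, a)

"aaaaa"


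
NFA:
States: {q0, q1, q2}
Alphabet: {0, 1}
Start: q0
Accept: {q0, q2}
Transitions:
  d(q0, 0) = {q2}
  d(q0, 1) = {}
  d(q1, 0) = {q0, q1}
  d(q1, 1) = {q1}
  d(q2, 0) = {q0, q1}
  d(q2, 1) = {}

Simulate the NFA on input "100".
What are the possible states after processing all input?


Start: {q0}
  --1--> {}
  --0--> {}
  --0--> {}

{} (empty set, no valid transitions)


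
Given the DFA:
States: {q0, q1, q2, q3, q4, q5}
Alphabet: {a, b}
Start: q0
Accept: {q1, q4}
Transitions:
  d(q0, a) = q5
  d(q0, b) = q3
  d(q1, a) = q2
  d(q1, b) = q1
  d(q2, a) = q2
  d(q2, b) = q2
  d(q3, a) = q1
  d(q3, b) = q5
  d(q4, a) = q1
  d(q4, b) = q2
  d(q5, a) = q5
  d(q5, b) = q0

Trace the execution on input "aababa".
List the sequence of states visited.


Input: aababa
d(q0, a) = q5
d(q5, a) = q5
d(q5, b) = q0
d(q0, a) = q5
d(q5, b) = q0
d(q0, a) = q5


q0 -> q5 -> q5 -> q0 -> q5 -> q0 -> q5


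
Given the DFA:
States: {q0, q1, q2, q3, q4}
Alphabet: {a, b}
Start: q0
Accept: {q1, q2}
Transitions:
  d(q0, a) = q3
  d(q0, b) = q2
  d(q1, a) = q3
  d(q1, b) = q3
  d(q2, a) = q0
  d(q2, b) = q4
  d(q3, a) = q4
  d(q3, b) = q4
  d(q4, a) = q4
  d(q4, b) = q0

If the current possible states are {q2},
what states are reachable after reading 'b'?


Apply transition on 'b' from each current state:
  d(q2, b) = q4

{q4}


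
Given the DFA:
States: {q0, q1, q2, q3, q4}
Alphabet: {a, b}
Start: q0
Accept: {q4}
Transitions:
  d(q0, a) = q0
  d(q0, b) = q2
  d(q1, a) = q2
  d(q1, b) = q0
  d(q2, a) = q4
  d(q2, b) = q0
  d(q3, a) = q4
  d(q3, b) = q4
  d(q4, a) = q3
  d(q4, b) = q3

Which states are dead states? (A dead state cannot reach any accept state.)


Forward reachability from each state:
  q0 -> reaches accept state q4 (live)
  q1 -> reaches accept state q4 (live)
  q2 -> reaches accept state q4 (live)
  q3 -> reaches accept state q4 (live)
  q4 -> reaches accept state q4 (live)

None (all states can reach an accept state)


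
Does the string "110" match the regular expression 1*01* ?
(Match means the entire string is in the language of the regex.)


|string| = 3; first = '1'; last = '0'

Yes, "110" matches 1*01*


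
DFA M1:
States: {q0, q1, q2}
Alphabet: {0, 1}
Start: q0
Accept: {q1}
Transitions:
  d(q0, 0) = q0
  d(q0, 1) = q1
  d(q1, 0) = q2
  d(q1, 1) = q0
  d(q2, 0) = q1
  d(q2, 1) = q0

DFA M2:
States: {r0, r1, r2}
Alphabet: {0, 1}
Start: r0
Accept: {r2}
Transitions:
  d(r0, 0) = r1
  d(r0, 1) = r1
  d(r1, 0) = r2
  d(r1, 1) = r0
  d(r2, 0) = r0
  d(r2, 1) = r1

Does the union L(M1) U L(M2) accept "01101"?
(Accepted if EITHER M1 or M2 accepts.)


M1: final=q1 accepted=True
M2: final=r1 accepted=False

Yes, union accepts


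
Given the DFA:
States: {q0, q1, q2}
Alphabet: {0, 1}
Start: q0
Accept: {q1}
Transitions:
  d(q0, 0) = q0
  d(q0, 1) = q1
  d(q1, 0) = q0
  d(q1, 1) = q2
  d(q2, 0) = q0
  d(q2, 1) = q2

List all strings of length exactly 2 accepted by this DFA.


All strings of length 2: 4 total
Accepted: 1

"01"


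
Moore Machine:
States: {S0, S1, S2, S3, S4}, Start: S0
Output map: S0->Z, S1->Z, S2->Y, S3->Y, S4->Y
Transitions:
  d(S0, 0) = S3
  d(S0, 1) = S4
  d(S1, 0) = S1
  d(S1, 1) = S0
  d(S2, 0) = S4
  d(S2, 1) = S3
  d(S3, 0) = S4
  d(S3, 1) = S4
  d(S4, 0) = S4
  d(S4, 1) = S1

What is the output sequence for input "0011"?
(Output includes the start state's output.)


Start: S0 (output Z)
  --0--> S3 (output Y)
  --0--> S4 (output Y)
  --1--> S1 (output Z)
  --1--> S0 (output Z)

"ZYYZZ"


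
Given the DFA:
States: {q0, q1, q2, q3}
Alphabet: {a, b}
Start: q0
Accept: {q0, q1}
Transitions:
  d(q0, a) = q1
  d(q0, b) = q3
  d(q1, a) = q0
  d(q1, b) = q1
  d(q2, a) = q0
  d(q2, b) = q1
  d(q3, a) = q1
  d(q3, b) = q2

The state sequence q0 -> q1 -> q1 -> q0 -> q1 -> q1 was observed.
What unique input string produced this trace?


Trace back each transition to find the symbol:
  q0 --[a]--> q1
  q1 --[b]--> q1
  q1 --[a]--> q0
  q0 --[a]--> q1
  q1 --[b]--> q1

"abaab"


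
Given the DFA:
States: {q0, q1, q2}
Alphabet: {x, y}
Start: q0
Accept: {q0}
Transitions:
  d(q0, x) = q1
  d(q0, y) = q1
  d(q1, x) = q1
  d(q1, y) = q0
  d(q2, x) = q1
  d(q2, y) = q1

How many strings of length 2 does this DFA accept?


Enumerating all length-2 strings:
  "xx" -> q1 [reject]
  "xy" -> q0 [accept]
  "yx" -> q1 [reject]
  "yy" -> q0 [accept]

2 out of 4


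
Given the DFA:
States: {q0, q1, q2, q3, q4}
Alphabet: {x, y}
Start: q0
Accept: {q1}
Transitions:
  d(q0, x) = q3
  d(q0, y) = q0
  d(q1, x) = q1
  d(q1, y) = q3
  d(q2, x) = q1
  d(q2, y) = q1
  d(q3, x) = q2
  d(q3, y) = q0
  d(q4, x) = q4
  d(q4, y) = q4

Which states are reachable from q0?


BFS from q0:
  layer 0: {q0}
  layer 1: {q3}
  layer 2: {q2}
  layer 3: {q1}

{q0, q1, q2, q3}
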